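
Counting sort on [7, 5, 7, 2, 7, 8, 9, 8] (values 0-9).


Input: [7, 5, 7, 2, 7, 8, 9, 8]
Counts: [0, 0, 1, 0, 0, 1, 0, 3, 2, 1]

Sorted: [2, 5, 7, 7, 7, 8, 8, 9]


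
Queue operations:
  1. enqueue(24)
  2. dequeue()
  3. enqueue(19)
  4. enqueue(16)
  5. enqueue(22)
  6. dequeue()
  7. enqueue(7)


enqueue(24) -> [24]
dequeue()->24, []
enqueue(19) -> [19]
enqueue(16) -> [19, 16]
enqueue(22) -> [19, 16, 22]
dequeue()->19, [16, 22]
enqueue(7) -> [16, 22, 7]

Final queue: [16, 22, 7]


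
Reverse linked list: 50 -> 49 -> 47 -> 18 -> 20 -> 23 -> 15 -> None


Step 1: curr=50, set curr.next=prev(None) | reversed so far: 50
Step 2: curr=49, set curr.next=prev(50) | reversed so far: 49 -> 50
Step 3: curr=47, set curr.next=prev(49) | reversed so far: 47 -> 49 -> 50
Step 4: curr=18, set curr.next=prev(47) | reversed so far: 18 -> 47 -> 49 -> 50
Step 5: curr=20, set curr.next=prev(18) | reversed so far: 20 -> 18 -> 47 -> 49 -> 50
Step 6: curr=23, set curr.next=prev(20) | reversed so far: 23 -> 20 -> 18 -> 47 -> 49 -> 50
Step 7: curr=15, set curr.next=prev(23) | reversed so far: 15 -> 23 -> 20 -> 18 -> 47 -> 49 -> 50

15 -> 23 -> 20 -> 18 -> 47 -> 49 -> 50 -> None


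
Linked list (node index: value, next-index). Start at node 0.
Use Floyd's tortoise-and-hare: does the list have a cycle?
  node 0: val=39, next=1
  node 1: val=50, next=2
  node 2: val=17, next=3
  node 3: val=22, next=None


Floyd's tortoise (slow, +1) and hare (fast, +2):
  init: slow=0, fast=0
  step 1: slow=1, fast=2
  step 2: fast 2->3->None, no cycle

Cycle: no


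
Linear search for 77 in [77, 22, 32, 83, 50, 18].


i=0: 77==77 found!

Found at 0, 1 comps


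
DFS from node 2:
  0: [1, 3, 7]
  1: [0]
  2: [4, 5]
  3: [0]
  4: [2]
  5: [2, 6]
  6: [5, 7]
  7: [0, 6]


Visit 2, push [5, 4]
Visit 4, push []
Visit 5, push [6]
Visit 6, push [7]
Visit 7, push [0]
Visit 0, push [3, 1]
Visit 1, push []
Visit 3, push []

DFS order: [2, 4, 5, 6, 7, 0, 1, 3]


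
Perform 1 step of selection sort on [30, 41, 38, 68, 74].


Initial: [30, 41, 38, 68, 74]
Step 1: min=30 at 0
  Swap: [30, 41, 38, 68, 74]

After 1 step: [30, 41, 38, 68, 74]


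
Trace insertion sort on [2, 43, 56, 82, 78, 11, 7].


Initial: [2, 43, 56, 82, 78, 11, 7]
Insert 43: [2, 43, 56, 82, 78, 11, 7]
Insert 56: [2, 43, 56, 82, 78, 11, 7]
Insert 82: [2, 43, 56, 82, 78, 11, 7]
Insert 78: [2, 43, 56, 78, 82, 11, 7]
Insert 11: [2, 11, 43, 56, 78, 82, 7]
Insert 7: [2, 7, 11, 43, 56, 78, 82]

Sorted: [2, 7, 11, 43, 56, 78, 82]


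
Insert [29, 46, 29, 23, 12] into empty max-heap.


Insert 29: [29]
Insert 46: [46, 29]
Insert 29: [46, 29, 29]
Insert 23: [46, 29, 29, 23]
Insert 12: [46, 29, 29, 23, 12]

Final heap: [46, 29, 29, 23, 12]


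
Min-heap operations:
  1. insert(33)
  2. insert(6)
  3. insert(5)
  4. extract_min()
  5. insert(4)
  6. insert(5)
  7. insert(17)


insert(33) -> [33]
insert(6) -> [6, 33]
insert(5) -> [5, 33, 6]
extract_min()->5, [6, 33]
insert(4) -> [4, 33, 6]
insert(5) -> [4, 5, 6, 33]
insert(17) -> [4, 5, 6, 33, 17]

Final heap: [4, 5, 6, 33, 17]


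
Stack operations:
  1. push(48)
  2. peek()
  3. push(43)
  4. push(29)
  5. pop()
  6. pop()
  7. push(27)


push(48) -> [48]
peek()->48
push(43) -> [48, 43]
push(29) -> [48, 43, 29]
pop()->29, [48, 43]
pop()->43, [48]
push(27) -> [48, 27]

Final stack: [48, 27]


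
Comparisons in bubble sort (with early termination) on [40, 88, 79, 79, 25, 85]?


Algorithm: bubble sort (with early termination)
Input: [40, 88, 79, 79, 25, 85]
Sorted: [25, 40, 79, 79, 85, 88]

15


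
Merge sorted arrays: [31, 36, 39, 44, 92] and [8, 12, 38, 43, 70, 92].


Take 8 from B
Take 12 from B
Take 31 from A
Take 36 from A
Take 38 from B
Take 39 from A
Take 43 from B
Take 44 from A
Take 70 from B
Take 92 from A

Merged: [8, 12, 31, 36, 38, 39, 43, 44, 70, 92, 92]


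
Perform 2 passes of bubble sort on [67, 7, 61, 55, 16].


Initial: [67, 7, 61, 55, 16]
Pass 1: [7, 61, 55, 16, 67] (4 swaps)
Pass 2: [7, 55, 16, 61, 67] (2 swaps)

After 2 passes: [7, 55, 16, 61, 67]


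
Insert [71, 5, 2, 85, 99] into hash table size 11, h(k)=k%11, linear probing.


Insert 71: h=5 -> slot 5
Insert 5: h=5, 1 probes -> slot 6
Insert 2: h=2 -> slot 2
Insert 85: h=8 -> slot 8
Insert 99: h=0 -> slot 0

Table: [99, None, 2, None, None, 71, 5, None, 85, None, None]


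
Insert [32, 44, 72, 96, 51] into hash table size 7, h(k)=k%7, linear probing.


Insert 32: h=4 -> slot 4
Insert 44: h=2 -> slot 2
Insert 72: h=2, 1 probes -> slot 3
Insert 96: h=5 -> slot 5
Insert 51: h=2, 4 probes -> slot 6

Table: [None, None, 44, 72, 32, 96, 51]


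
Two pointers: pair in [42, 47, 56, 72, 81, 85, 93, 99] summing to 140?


lo=0(42)+hi=7(99)=141
lo=0(42)+hi=6(93)=135
lo=1(47)+hi=6(93)=140

Yes: 47+93=140


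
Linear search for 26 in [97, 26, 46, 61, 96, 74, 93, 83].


i=0: 97!=26
i=1: 26==26 found!

Found at 1, 2 comps


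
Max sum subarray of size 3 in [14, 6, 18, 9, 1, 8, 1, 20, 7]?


[0:3]: 38
[1:4]: 33
[2:5]: 28
[3:6]: 18
[4:7]: 10
[5:8]: 29
[6:9]: 28

Max: 38 at [0:3]


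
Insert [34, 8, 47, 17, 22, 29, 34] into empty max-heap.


Insert 34: [34]
Insert 8: [34, 8]
Insert 47: [47, 8, 34]
Insert 17: [47, 17, 34, 8]
Insert 22: [47, 22, 34, 8, 17]
Insert 29: [47, 22, 34, 8, 17, 29]
Insert 34: [47, 22, 34, 8, 17, 29, 34]

Final heap: [47, 22, 34, 8, 17, 29, 34]


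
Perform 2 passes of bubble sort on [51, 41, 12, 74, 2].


Initial: [51, 41, 12, 74, 2]
Pass 1: [41, 12, 51, 2, 74] (3 swaps)
Pass 2: [12, 41, 2, 51, 74] (2 swaps)

After 2 passes: [12, 41, 2, 51, 74]


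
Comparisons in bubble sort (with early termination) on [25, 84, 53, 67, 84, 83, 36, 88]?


Algorithm: bubble sort (with early termination)
Input: [25, 84, 53, 67, 84, 83, 36, 88]
Sorted: [25, 36, 53, 67, 83, 84, 84, 88]

27


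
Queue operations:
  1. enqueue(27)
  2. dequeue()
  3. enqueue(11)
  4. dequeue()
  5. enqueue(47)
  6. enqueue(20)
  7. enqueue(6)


enqueue(27) -> [27]
dequeue()->27, []
enqueue(11) -> [11]
dequeue()->11, []
enqueue(47) -> [47]
enqueue(20) -> [47, 20]
enqueue(6) -> [47, 20, 6]

Final queue: [47, 20, 6]


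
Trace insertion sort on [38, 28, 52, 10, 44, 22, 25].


Initial: [38, 28, 52, 10, 44, 22, 25]
Insert 28: [28, 38, 52, 10, 44, 22, 25]
Insert 52: [28, 38, 52, 10, 44, 22, 25]
Insert 10: [10, 28, 38, 52, 44, 22, 25]
Insert 44: [10, 28, 38, 44, 52, 22, 25]
Insert 22: [10, 22, 28, 38, 44, 52, 25]
Insert 25: [10, 22, 25, 28, 38, 44, 52]

Sorted: [10, 22, 25, 28, 38, 44, 52]


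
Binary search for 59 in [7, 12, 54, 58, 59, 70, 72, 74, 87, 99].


Step 1: lo=0, hi=9, mid=4, val=59

Found at index 4


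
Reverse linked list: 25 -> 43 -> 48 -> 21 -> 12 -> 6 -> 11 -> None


Step 1: curr=25, set curr.next=prev(None) | reversed so far: 25
Step 2: curr=43, set curr.next=prev(25) | reversed so far: 43 -> 25
Step 3: curr=48, set curr.next=prev(43) | reversed so far: 48 -> 43 -> 25
Step 4: curr=21, set curr.next=prev(48) | reversed so far: 21 -> 48 -> 43 -> 25
Step 5: curr=12, set curr.next=prev(21) | reversed so far: 12 -> 21 -> 48 -> 43 -> 25
Step 6: curr=6, set curr.next=prev(12) | reversed so far: 6 -> 12 -> 21 -> 48 -> 43 -> 25
Step 7: curr=11, set curr.next=prev(6) | reversed so far: 11 -> 6 -> 12 -> 21 -> 48 -> 43 -> 25

11 -> 6 -> 12 -> 21 -> 48 -> 43 -> 25 -> None


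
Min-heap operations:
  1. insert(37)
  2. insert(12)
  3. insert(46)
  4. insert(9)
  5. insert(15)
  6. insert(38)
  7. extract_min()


insert(37) -> [37]
insert(12) -> [12, 37]
insert(46) -> [12, 37, 46]
insert(9) -> [9, 12, 46, 37]
insert(15) -> [9, 12, 46, 37, 15]
insert(38) -> [9, 12, 38, 37, 15, 46]
extract_min()->9, [12, 15, 38, 37, 46]

Final heap: [12, 15, 38, 37, 46]


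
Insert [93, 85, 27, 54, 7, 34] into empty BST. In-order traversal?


Insert 93: root
Insert 85: L from 93
Insert 27: L from 93 -> L from 85
Insert 54: L from 93 -> L from 85 -> R from 27
Insert 7: L from 93 -> L from 85 -> L from 27
Insert 34: L from 93 -> L from 85 -> R from 27 -> L from 54

In-order: [7, 27, 34, 54, 85, 93]


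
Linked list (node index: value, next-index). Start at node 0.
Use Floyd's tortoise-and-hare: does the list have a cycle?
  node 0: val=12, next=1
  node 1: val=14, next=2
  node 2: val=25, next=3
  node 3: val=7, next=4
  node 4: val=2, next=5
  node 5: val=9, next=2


Floyd's tortoise (slow, +1) and hare (fast, +2):
  init: slow=0, fast=0
  step 1: slow=1, fast=2
  step 2: slow=2, fast=4
  step 3: slow=3, fast=2
  step 4: slow=4, fast=4
  slow == fast at node 4: cycle detected

Cycle: yes


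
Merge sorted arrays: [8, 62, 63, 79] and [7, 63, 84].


Take 7 from B
Take 8 from A
Take 62 from A
Take 63 from A
Take 63 from B
Take 79 from A

Merged: [7, 8, 62, 63, 63, 79, 84]


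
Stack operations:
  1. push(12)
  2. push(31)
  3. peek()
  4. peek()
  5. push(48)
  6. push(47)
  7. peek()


push(12) -> [12]
push(31) -> [12, 31]
peek()->31
peek()->31
push(48) -> [12, 31, 48]
push(47) -> [12, 31, 48, 47]
peek()->47

Final stack: [12, 31, 48, 47]


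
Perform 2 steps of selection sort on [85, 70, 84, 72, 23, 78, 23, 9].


Initial: [85, 70, 84, 72, 23, 78, 23, 9]
Step 1: min=9 at 7
  Swap: [9, 70, 84, 72, 23, 78, 23, 85]
Step 2: min=23 at 4
  Swap: [9, 23, 84, 72, 70, 78, 23, 85]

After 2 steps: [9, 23, 84, 72, 70, 78, 23, 85]


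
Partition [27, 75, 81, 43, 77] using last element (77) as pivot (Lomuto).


Pivot: 77
  27 <= 77: advance i (no swap)
  75 <= 77: advance i (no swap)
  43 <= 77: swap -> [27, 75, 43, 81, 77]
Place pivot at 3: [27, 75, 43, 77, 81]

Partitioned: [27, 75, 43, 77, 81]


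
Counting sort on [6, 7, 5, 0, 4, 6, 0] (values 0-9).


Input: [6, 7, 5, 0, 4, 6, 0]
Counts: [2, 0, 0, 0, 1, 1, 2, 1, 0, 0]

Sorted: [0, 0, 4, 5, 6, 6, 7]


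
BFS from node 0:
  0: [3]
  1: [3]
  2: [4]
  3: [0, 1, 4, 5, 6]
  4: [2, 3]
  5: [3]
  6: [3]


Visit 0, enqueue [3]
Visit 3, enqueue [1, 4, 5, 6]
Visit 1, enqueue []
Visit 4, enqueue [2]
Visit 5, enqueue []
Visit 6, enqueue []
Visit 2, enqueue []

BFS order: [0, 3, 1, 4, 5, 6, 2]


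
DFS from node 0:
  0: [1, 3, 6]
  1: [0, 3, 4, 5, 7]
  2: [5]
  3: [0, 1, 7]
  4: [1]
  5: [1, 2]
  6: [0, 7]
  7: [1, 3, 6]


Visit 0, push [6, 3, 1]
Visit 1, push [7, 5, 4, 3]
Visit 3, push [7]
Visit 7, push [6]
Visit 6, push []
Visit 4, push []
Visit 5, push [2]
Visit 2, push []

DFS order: [0, 1, 3, 7, 6, 4, 5, 2]


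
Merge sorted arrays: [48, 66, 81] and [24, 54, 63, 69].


Take 24 from B
Take 48 from A
Take 54 from B
Take 63 from B
Take 66 from A
Take 69 from B

Merged: [24, 48, 54, 63, 66, 69, 81]


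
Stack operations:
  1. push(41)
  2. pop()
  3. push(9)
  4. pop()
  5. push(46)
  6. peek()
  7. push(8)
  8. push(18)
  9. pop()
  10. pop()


push(41) -> [41]
pop()->41, []
push(9) -> [9]
pop()->9, []
push(46) -> [46]
peek()->46
push(8) -> [46, 8]
push(18) -> [46, 8, 18]
pop()->18, [46, 8]
pop()->8, [46]

Final stack: [46]


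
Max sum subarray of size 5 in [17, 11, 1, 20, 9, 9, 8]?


[0:5]: 58
[1:6]: 50
[2:7]: 47

Max: 58 at [0:5]


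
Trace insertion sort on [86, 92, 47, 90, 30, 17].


Initial: [86, 92, 47, 90, 30, 17]
Insert 92: [86, 92, 47, 90, 30, 17]
Insert 47: [47, 86, 92, 90, 30, 17]
Insert 90: [47, 86, 90, 92, 30, 17]
Insert 30: [30, 47, 86, 90, 92, 17]
Insert 17: [17, 30, 47, 86, 90, 92]

Sorted: [17, 30, 47, 86, 90, 92]


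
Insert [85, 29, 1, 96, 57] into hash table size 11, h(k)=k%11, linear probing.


Insert 85: h=8 -> slot 8
Insert 29: h=7 -> slot 7
Insert 1: h=1 -> slot 1
Insert 96: h=8, 1 probes -> slot 9
Insert 57: h=2 -> slot 2

Table: [None, 1, 57, None, None, None, None, 29, 85, 96, None]


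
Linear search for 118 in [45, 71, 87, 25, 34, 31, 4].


i=0: 45!=118
i=1: 71!=118
i=2: 87!=118
i=3: 25!=118
i=4: 34!=118
i=5: 31!=118
i=6: 4!=118

Not found, 7 comps


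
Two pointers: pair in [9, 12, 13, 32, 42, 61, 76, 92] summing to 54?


lo=0(9)+hi=7(92)=101
lo=0(9)+hi=6(76)=85
lo=0(9)+hi=5(61)=70
lo=0(9)+hi=4(42)=51
lo=1(12)+hi=4(42)=54

Yes: 12+42=54


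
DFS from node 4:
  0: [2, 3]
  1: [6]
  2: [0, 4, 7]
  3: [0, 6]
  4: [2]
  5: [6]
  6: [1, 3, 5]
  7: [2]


Visit 4, push [2]
Visit 2, push [7, 0]
Visit 0, push [3]
Visit 3, push [6]
Visit 6, push [5, 1]
Visit 1, push []
Visit 5, push []
Visit 7, push []

DFS order: [4, 2, 0, 3, 6, 1, 5, 7]


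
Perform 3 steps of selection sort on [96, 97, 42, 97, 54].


Initial: [96, 97, 42, 97, 54]
Step 1: min=42 at 2
  Swap: [42, 97, 96, 97, 54]
Step 2: min=54 at 4
  Swap: [42, 54, 96, 97, 97]
Step 3: min=96 at 2
  Swap: [42, 54, 96, 97, 97]

After 3 steps: [42, 54, 96, 97, 97]


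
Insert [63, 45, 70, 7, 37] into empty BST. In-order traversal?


Insert 63: root
Insert 45: L from 63
Insert 70: R from 63
Insert 7: L from 63 -> L from 45
Insert 37: L from 63 -> L from 45 -> R from 7

In-order: [7, 37, 45, 63, 70]


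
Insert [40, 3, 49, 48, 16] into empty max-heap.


Insert 40: [40]
Insert 3: [40, 3]
Insert 49: [49, 3, 40]
Insert 48: [49, 48, 40, 3]
Insert 16: [49, 48, 40, 3, 16]

Final heap: [49, 48, 40, 3, 16]


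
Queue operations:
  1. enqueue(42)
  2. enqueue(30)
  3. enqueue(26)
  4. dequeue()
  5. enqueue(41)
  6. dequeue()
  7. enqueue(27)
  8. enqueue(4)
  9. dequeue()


enqueue(42) -> [42]
enqueue(30) -> [42, 30]
enqueue(26) -> [42, 30, 26]
dequeue()->42, [30, 26]
enqueue(41) -> [30, 26, 41]
dequeue()->30, [26, 41]
enqueue(27) -> [26, 41, 27]
enqueue(4) -> [26, 41, 27, 4]
dequeue()->26, [41, 27, 4]

Final queue: [41, 27, 4]


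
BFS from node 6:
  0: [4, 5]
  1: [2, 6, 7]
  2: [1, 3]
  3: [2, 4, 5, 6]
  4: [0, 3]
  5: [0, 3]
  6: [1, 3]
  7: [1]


Visit 6, enqueue [1, 3]
Visit 1, enqueue [2, 7]
Visit 3, enqueue [4, 5]
Visit 2, enqueue []
Visit 7, enqueue []
Visit 4, enqueue [0]
Visit 5, enqueue []
Visit 0, enqueue []

BFS order: [6, 1, 3, 2, 7, 4, 5, 0]


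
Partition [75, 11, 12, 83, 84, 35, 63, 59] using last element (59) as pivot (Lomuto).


Pivot: 59
  11 <= 59: swap -> [11, 75, 12, 83, 84, 35, 63, 59]
  12 <= 59: swap -> [11, 12, 75, 83, 84, 35, 63, 59]
  35 <= 59: swap -> [11, 12, 35, 83, 84, 75, 63, 59]
Place pivot at 3: [11, 12, 35, 59, 84, 75, 63, 83]

Partitioned: [11, 12, 35, 59, 84, 75, 63, 83]


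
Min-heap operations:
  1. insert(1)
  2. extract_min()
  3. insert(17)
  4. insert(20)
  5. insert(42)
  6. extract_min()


insert(1) -> [1]
extract_min()->1, []
insert(17) -> [17]
insert(20) -> [17, 20]
insert(42) -> [17, 20, 42]
extract_min()->17, [20, 42]

Final heap: [20, 42]


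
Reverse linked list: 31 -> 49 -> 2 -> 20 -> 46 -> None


Step 1: curr=31, set curr.next=prev(None) | reversed so far: 31
Step 2: curr=49, set curr.next=prev(31) | reversed so far: 49 -> 31
Step 3: curr=2, set curr.next=prev(49) | reversed so far: 2 -> 49 -> 31
Step 4: curr=20, set curr.next=prev(2) | reversed so far: 20 -> 2 -> 49 -> 31
Step 5: curr=46, set curr.next=prev(20) | reversed so far: 46 -> 20 -> 2 -> 49 -> 31

46 -> 20 -> 2 -> 49 -> 31 -> None


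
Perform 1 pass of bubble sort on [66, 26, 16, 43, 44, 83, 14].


Initial: [66, 26, 16, 43, 44, 83, 14]
Pass 1: [26, 16, 43, 44, 66, 14, 83] (5 swaps)

After 1 pass: [26, 16, 43, 44, 66, 14, 83]


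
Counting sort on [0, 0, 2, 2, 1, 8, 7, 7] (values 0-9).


Input: [0, 0, 2, 2, 1, 8, 7, 7]
Counts: [2, 1, 2, 0, 0, 0, 0, 2, 1, 0]

Sorted: [0, 0, 1, 2, 2, 7, 7, 8]


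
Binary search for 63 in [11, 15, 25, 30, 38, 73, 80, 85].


Step 1: lo=0, hi=7, mid=3, val=30
Step 2: lo=4, hi=7, mid=5, val=73
Step 3: lo=4, hi=4, mid=4, val=38

Not found


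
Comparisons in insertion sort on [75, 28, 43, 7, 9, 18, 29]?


Algorithm: insertion sort
Input: [75, 28, 43, 7, 9, 18, 29]
Sorted: [7, 9, 18, 28, 29, 43, 75]

17


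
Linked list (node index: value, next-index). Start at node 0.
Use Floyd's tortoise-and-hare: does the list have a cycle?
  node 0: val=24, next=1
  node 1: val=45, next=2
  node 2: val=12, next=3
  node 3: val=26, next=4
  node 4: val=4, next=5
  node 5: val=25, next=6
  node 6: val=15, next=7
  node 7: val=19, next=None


Floyd's tortoise (slow, +1) and hare (fast, +2):
  init: slow=0, fast=0
  step 1: slow=1, fast=2
  step 2: slow=2, fast=4
  step 3: slow=3, fast=6
  step 4: fast 6->7->None, no cycle

Cycle: no


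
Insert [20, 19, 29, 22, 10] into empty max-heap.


Insert 20: [20]
Insert 19: [20, 19]
Insert 29: [29, 19, 20]
Insert 22: [29, 22, 20, 19]
Insert 10: [29, 22, 20, 19, 10]

Final heap: [29, 22, 20, 19, 10]


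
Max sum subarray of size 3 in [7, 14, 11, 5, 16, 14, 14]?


[0:3]: 32
[1:4]: 30
[2:5]: 32
[3:6]: 35
[4:7]: 44

Max: 44 at [4:7]


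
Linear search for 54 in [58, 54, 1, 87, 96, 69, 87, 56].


i=0: 58!=54
i=1: 54==54 found!

Found at 1, 2 comps


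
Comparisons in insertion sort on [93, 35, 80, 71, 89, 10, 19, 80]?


Algorithm: insertion sort
Input: [93, 35, 80, 71, 89, 10, 19, 80]
Sorted: [10, 19, 35, 71, 80, 80, 89, 93]

22


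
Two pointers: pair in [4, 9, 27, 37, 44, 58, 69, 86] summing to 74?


lo=0(4)+hi=7(86)=90
lo=0(4)+hi=6(69)=73
lo=1(9)+hi=6(69)=78
lo=1(9)+hi=5(58)=67
lo=2(27)+hi=5(58)=85
lo=2(27)+hi=4(44)=71
lo=3(37)+hi=4(44)=81

No pair found


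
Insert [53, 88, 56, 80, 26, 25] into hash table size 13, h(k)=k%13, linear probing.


Insert 53: h=1 -> slot 1
Insert 88: h=10 -> slot 10
Insert 56: h=4 -> slot 4
Insert 80: h=2 -> slot 2
Insert 26: h=0 -> slot 0
Insert 25: h=12 -> slot 12

Table: [26, 53, 80, None, 56, None, None, None, None, None, 88, None, 25]


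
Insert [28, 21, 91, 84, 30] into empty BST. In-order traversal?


Insert 28: root
Insert 21: L from 28
Insert 91: R from 28
Insert 84: R from 28 -> L from 91
Insert 30: R from 28 -> L from 91 -> L from 84

In-order: [21, 28, 30, 84, 91]


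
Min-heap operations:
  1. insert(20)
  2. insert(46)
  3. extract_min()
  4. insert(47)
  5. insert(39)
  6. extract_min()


insert(20) -> [20]
insert(46) -> [20, 46]
extract_min()->20, [46]
insert(47) -> [46, 47]
insert(39) -> [39, 47, 46]
extract_min()->39, [46, 47]

Final heap: [46, 47]


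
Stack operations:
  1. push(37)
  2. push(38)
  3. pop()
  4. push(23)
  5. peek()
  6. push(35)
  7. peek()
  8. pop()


push(37) -> [37]
push(38) -> [37, 38]
pop()->38, [37]
push(23) -> [37, 23]
peek()->23
push(35) -> [37, 23, 35]
peek()->35
pop()->35, [37, 23]

Final stack: [37, 23]


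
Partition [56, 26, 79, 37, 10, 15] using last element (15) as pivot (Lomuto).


Pivot: 15
  10 <= 15: swap -> [10, 26, 79, 37, 56, 15]
Place pivot at 1: [10, 15, 79, 37, 56, 26]

Partitioned: [10, 15, 79, 37, 56, 26]


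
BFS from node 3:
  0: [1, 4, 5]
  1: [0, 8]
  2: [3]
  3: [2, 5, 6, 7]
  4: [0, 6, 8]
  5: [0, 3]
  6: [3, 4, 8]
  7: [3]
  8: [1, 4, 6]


Visit 3, enqueue [2, 5, 6, 7]
Visit 2, enqueue []
Visit 5, enqueue [0]
Visit 6, enqueue [4, 8]
Visit 7, enqueue []
Visit 0, enqueue [1]
Visit 4, enqueue []
Visit 8, enqueue []
Visit 1, enqueue []

BFS order: [3, 2, 5, 6, 7, 0, 4, 8, 1]


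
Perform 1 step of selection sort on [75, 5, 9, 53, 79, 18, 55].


Initial: [75, 5, 9, 53, 79, 18, 55]
Step 1: min=5 at 1
  Swap: [5, 75, 9, 53, 79, 18, 55]

After 1 step: [5, 75, 9, 53, 79, 18, 55]


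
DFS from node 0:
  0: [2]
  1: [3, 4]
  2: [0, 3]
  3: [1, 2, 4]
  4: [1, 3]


Visit 0, push [2]
Visit 2, push [3]
Visit 3, push [4, 1]
Visit 1, push [4]
Visit 4, push []

DFS order: [0, 2, 3, 1, 4]


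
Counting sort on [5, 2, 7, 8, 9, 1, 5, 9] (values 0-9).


Input: [5, 2, 7, 8, 9, 1, 5, 9]
Counts: [0, 1, 1, 0, 0, 2, 0, 1, 1, 2]

Sorted: [1, 2, 5, 5, 7, 8, 9, 9]


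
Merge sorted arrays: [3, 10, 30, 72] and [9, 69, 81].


Take 3 from A
Take 9 from B
Take 10 from A
Take 30 from A
Take 69 from B
Take 72 from A

Merged: [3, 9, 10, 30, 69, 72, 81]


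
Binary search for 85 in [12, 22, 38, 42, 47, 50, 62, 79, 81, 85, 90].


Step 1: lo=0, hi=10, mid=5, val=50
Step 2: lo=6, hi=10, mid=8, val=81
Step 3: lo=9, hi=10, mid=9, val=85

Found at index 9


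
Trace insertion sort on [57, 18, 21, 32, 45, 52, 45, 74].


Initial: [57, 18, 21, 32, 45, 52, 45, 74]
Insert 18: [18, 57, 21, 32, 45, 52, 45, 74]
Insert 21: [18, 21, 57, 32, 45, 52, 45, 74]
Insert 32: [18, 21, 32, 57, 45, 52, 45, 74]
Insert 45: [18, 21, 32, 45, 57, 52, 45, 74]
Insert 52: [18, 21, 32, 45, 52, 57, 45, 74]
Insert 45: [18, 21, 32, 45, 45, 52, 57, 74]
Insert 74: [18, 21, 32, 45, 45, 52, 57, 74]

Sorted: [18, 21, 32, 45, 45, 52, 57, 74]


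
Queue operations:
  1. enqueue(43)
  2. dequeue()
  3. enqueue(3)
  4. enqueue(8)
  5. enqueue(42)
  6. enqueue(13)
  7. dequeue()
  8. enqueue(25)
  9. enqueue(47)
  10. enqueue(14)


enqueue(43) -> [43]
dequeue()->43, []
enqueue(3) -> [3]
enqueue(8) -> [3, 8]
enqueue(42) -> [3, 8, 42]
enqueue(13) -> [3, 8, 42, 13]
dequeue()->3, [8, 42, 13]
enqueue(25) -> [8, 42, 13, 25]
enqueue(47) -> [8, 42, 13, 25, 47]
enqueue(14) -> [8, 42, 13, 25, 47, 14]

Final queue: [8, 42, 13, 25, 47, 14]


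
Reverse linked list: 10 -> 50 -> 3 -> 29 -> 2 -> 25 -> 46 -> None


Step 1: curr=10, set curr.next=prev(None) | reversed so far: 10
Step 2: curr=50, set curr.next=prev(10) | reversed so far: 50 -> 10
Step 3: curr=3, set curr.next=prev(50) | reversed so far: 3 -> 50 -> 10
Step 4: curr=29, set curr.next=prev(3) | reversed so far: 29 -> 3 -> 50 -> 10
Step 5: curr=2, set curr.next=prev(29) | reversed so far: 2 -> 29 -> 3 -> 50 -> 10
Step 6: curr=25, set curr.next=prev(2) | reversed so far: 25 -> 2 -> 29 -> 3 -> 50 -> 10
Step 7: curr=46, set curr.next=prev(25) | reversed so far: 46 -> 25 -> 2 -> 29 -> 3 -> 50 -> 10

46 -> 25 -> 2 -> 29 -> 3 -> 50 -> 10 -> None


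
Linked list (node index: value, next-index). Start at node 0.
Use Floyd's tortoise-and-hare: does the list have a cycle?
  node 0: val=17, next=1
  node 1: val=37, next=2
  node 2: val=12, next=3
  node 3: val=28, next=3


Floyd's tortoise (slow, +1) and hare (fast, +2):
  init: slow=0, fast=0
  step 1: slow=1, fast=2
  step 2: slow=2, fast=3
  step 3: slow=3, fast=3
  slow == fast at node 3: cycle detected

Cycle: yes


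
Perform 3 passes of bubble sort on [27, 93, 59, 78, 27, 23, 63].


Initial: [27, 93, 59, 78, 27, 23, 63]
Pass 1: [27, 59, 78, 27, 23, 63, 93] (5 swaps)
Pass 2: [27, 59, 27, 23, 63, 78, 93] (3 swaps)
Pass 3: [27, 27, 23, 59, 63, 78, 93] (2 swaps)

After 3 passes: [27, 27, 23, 59, 63, 78, 93]


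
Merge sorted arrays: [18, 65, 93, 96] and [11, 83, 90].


Take 11 from B
Take 18 from A
Take 65 from A
Take 83 from B
Take 90 from B

Merged: [11, 18, 65, 83, 90, 93, 96]


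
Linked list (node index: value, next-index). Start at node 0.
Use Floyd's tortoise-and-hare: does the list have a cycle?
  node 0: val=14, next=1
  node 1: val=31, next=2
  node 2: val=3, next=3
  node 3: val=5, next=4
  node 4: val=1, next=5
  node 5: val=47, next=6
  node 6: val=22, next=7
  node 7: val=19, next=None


Floyd's tortoise (slow, +1) and hare (fast, +2):
  init: slow=0, fast=0
  step 1: slow=1, fast=2
  step 2: slow=2, fast=4
  step 3: slow=3, fast=6
  step 4: fast 6->7->None, no cycle

Cycle: no


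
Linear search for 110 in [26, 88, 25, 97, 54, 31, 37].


i=0: 26!=110
i=1: 88!=110
i=2: 25!=110
i=3: 97!=110
i=4: 54!=110
i=5: 31!=110
i=6: 37!=110

Not found, 7 comps


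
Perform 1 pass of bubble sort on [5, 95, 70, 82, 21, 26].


Initial: [5, 95, 70, 82, 21, 26]
Pass 1: [5, 70, 82, 21, 26, 95] (4 swaps)

After 1 pass: [5, 70, 82, 21, 26, 95]


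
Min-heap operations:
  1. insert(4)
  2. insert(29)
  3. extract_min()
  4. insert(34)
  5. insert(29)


insert(4) -> [4]
insert(29) -> [4, 29]
extract_min()->4, [29]
insert(34) -> [29, 34]
insert(29) -> [29, 34, 29]

Final heap: [29, 34, 29]


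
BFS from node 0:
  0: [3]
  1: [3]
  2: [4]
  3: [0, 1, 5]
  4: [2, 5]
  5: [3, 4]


Visit 0, enqueue [3]
Visit 3, enqueue [1, 5]
Visit 1, enqueue []
Visit 5, enqueue [4]
Visit 4, enqueue [2]
Visit 2, enqueue []

BFS order: [0, 3, 1, 5, 4, 2]


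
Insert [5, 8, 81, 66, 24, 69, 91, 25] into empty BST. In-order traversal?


Insert 5: root
Insert 8: R from 5
Insert 81: R from 5 -> R from 8
Insert 66: R from 5 -> R from 8 -> L from 81
Insert 24: R from 5 -> R from 8 -> L from 81 -> L from 66
Insert 69: R from 5 -> R from 8 -> L from 81 -> R from 66
Insert 91: R from 5 -> R from 8 -> R from 81
Insert 25: R from 5 -> R from 8 -> L from 81 -> L from 66 -> R from 24

In-order: [5, 8, 24, 25, 66, 69, 81, 91]


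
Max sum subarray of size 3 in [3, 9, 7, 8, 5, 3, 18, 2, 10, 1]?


[0:3]: 19
[1:4]: 24
[2:5]: 20
[3:6]: 16
[4:7]: 26
[5:8]: 23
[6:9]: 30
[7:10]: 13

Max: 30 at [6:9]


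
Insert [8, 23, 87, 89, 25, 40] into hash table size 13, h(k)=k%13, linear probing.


Insert 8: h=8 -> slot 8
Insert 23: h=10 -> slot 10
Insert 87: h=9 -> slot 9
Insert 89: h=11 -> slot 11
Insert 25: h=12 -> slot 12
Insert 40: h=1 -> slot 1

Table: [None, 40, None, None, None, None, None, None, 8, 87, 23, 89, 25]


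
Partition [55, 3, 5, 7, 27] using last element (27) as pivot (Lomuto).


Pivot: 27
  3 <= 27: swap -> [3, 55, 5, 7, 27]
  5 <= 27: swap -> [3, 5, 55, 7, 27]
  7 <= 27: swap -> [3, 5, 7, 55, 27]
Place pivot at 3: [3, 5, 7, 27, 55]

Partitioned: [3, 5, 7, 27, 55]


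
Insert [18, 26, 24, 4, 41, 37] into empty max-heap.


Insert 18: [18]
Insert 26: [26, 18]
Insert 24: [26, 18, 24]
Insert 4: [26, 18, 24, 4]
Insert 41: [41, 26, 24, 4, 18]
Insert 37: [41, 26, 37, 4, 18, 24]

Final heap: [41, 26, 37, 4, 18, 24]


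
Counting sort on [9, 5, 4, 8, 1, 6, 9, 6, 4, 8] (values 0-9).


Input: [9, 5, 4, 8, 1, 6, 9, 6, 4, 8]
Counts: [0, 1, 0, 0, 2, 1, 2, 0, 2, 2]

Sorted: [1, 4, 4, 5, 6, 6, 8, 8, 9, 9]


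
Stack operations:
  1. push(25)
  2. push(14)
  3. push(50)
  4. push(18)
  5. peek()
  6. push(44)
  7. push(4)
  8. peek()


push(25) -> [25]
push(14) -> [25, 14]
push(50) -> [25, 14, 50]
push(18) -> [25, 14, 50, 18]
peek()->18
push(44) -> [25, 14, 50, 18, 44]
push(4) -> [25, 14, 50, 18, 44, 4]
peek()->4

Final stack: [25, 14, 50, 18, 44, 4]


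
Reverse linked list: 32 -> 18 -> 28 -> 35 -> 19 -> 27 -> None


Step 1: curr=32, set curr.next=prev(None) | reversed so far: 32
Step 2: curr=18, set curr.next=prev(32) | reversed so far: 18 -> 32
Step 3: curr=28, set curr.next=prev(18) | reversed so far: 28 -> 18 -> 32
Step 4: curr=35, set curr.next=prev(28) | reversed so far: 35 -> 28 -> 18 -> 32
Step 5: curr=19, set curr.next=prev(35) | reversed so far: 19 -> 35 -> 28 -> 18 -> 32
Step 6: curr=27, set curr.next=prev(19) | reversed so far: 27 -> 19 -> 35 -> 28 -> 18 -> 32

27 -> 19 -> 35 -> 28 -> 18 -> 32 -> None


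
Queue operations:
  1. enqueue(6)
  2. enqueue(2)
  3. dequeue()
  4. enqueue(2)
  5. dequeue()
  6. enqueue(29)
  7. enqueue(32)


enqueue(6) -> [6]
enqueue(2) -> [6, 2]
dequeue()->6, [2]
enqueue(2) -> [2, 2]
dequeue()->2, [2]
enqueue(29) -> [2, 29]
enqueue(32) -> [2, 29, 32]

Final queue: [2, 29, 32]


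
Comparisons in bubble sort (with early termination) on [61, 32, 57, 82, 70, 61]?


Algorithm: bubble sort (with early termination)
Input: [61, 32, 57, 82, 70, 61]
Sorted: [32, 57, 61, 61, 70, 82]

12


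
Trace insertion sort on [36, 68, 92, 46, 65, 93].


Initial: [36, 68, 92, 46, 65, 93]
Insert 68: [36, 68, 92, 46, 65, 93]
Insert 92: [36, 68, 92, 46, 65, 93]
Insert 46: [36, 46, 68, 92, 65, 93]
Insert 65: [36, 46, 65, 68, 92, 93]
Insert 93: [36, 46, 65, 68, 92, 93]

Sorted: [36, 46, 65, 68, 92, 93]


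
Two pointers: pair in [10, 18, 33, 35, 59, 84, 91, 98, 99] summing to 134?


lo=0(10)+hi=8(99)=109
lo=1(18)+hi=8(99)=117
lo=2(33)+hi=8(99)=132
lo=3(35)+hi=8(99)=134

Yes: 35+99=134


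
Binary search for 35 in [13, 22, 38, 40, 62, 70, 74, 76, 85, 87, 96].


Step 1: lo=0, hi=10, mid=5, val=70
Step 2: lo=0, hi=4, mid=2, val=38
Step 3: lo=0, hi=1, mid=0, val=13
Step 4: lo=1, hi=1, mid=1, val=22

Not found


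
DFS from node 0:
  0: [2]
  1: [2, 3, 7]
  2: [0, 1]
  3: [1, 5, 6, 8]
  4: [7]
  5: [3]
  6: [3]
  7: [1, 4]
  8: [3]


Visit 0, push [2]
Visit 2, push [1]
Visit 1, push [7, 3]
Visit 3, push [8, 6, 5]
Visit 5, push []
Visit 6, push []
Visit 8, push []
Visit 7, push [4]
Visit 4, push []

DFS order: [0, 2, 1, 3, 5, 6, 8, 7, 4]


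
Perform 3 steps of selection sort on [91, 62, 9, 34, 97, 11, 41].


Initial: [91, 62, 9, 34, 97, 11, 41]
Step 1: min=9 at 2
  Swap: [9, 62, 91, 34, 97, 11, 41]
Step 2: min=11 at 5
  Swap: [9, 11, 91, 34, 97, 62, 41]
Step 3: min=34 at 3
  Swap: [9, 11, 34, 91, 97, 62, 41]

After 3 steps: [9, 11, 34, 91, 97, 62, 41]


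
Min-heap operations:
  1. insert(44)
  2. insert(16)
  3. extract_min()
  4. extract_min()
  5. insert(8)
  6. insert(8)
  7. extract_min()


insert(44) -> [44]
insert(16) -> [16, 44]
extract_min()->16, [44]
extract_min()->44, []
insert(8) -> [8]
insert(8) -> [8, 8]
extract_min()->8, [8]

Final heap: [8]


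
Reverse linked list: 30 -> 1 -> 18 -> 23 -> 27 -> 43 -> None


Step 1: curr=30, set curr.next=prev(None) | reversed so far: 30
Step 2: curr=1, set curr.next=prev(30) | reversed so far: 1 -> 30
Step 3: curr=18, set curr.next=prev(1) | reversed so far: 18 -> 1 -> 30
Step 4: curr=23, set curr.next=prev(18) | reversed so far: 23 -> 18 -> 1 -> 30
Step 5: curr=27, set curr.next=prev(23) | reversed so far: 27 -> 23 -> 18 -> 1 -> 30
Step 6: curr=43, set curr.next=prev(27) | reversed so far: 43 -> 27 -> 23 -> 18 -> 1 -> 30

43 -> 27 -> 23 -> 18 -> 1 -> 30 -> None


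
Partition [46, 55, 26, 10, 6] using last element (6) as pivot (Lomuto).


Pivot: 6
Place pivot at 0: [6, 55, 26, 10, 46]

Partitioned: [6, 55, 26, 10, 46]


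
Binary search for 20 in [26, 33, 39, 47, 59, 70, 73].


Step 1: lo=0, hi=6, mid=3, val=47
Step 2: lo=0, hi=2, mid=1, val=33
Step 3: lo=0, hi=0, mid=0, val=26

Not found


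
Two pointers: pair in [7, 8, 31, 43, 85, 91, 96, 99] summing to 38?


lo=0(7)+hi=7(99)=106
lo=0(7)+hi=6(96)=103
lo=0(7)+hi=5(91)=98
lo=0(7)+hi=4(85)=92
lo=0(7)+hi=3(43)=50
lo=0(7)+hi=2(31)=38

Yes: 7+31=38


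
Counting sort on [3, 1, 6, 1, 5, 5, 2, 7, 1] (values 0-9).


Input: [3, 1, 6, 1, 5, 5, 2, 7, 1]
Counts: [0, 3, 1, 1, 0, 2, 1, 1, 0, 0]

Sorted: [1, 1, 1, 2, 3, 5, 5, 6, 7]


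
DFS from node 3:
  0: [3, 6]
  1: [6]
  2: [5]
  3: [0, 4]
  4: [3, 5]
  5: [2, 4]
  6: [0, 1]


Visit 3, push [4, 0]
Visit 0, push [6]
Visit 6, push [1]
Visit 1, push []
Visit 4, push [5]
Visit 5, push [2]
Visit 2, push []

DFS order: [3, 0, 6, 1, 4, 5, 2]


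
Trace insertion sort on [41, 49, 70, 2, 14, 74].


Initial: [41, 49, 70, 2, 14, 74]
Insert 49: [41, 49, 70, 2, 14, 74]
Insert 70: [41, 49, 70, 2, 14, 74]
Insert 2: [2, 41, 49, 70, 14, 74]
Insert 14: [2, 14, 41, 49, 70, 74]
Insert 74: [2, 14, 41, 49, 70, 74]

Sorted: [2, 14, 41, 49, 70, 74]


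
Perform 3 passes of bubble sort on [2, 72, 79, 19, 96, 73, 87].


Initial: [2, 72, 79, 19, 96, 73, 87]
Pass 1: [2, 72, 19, 79, 73, 87, 96] (3 swaps)
Pass 2: [2, 19, 72, 73, 79, 87, 96] (2 swaps)
Pass 3: [2, 19, 72, 73, 79, 87, 96] (0 swaps)

After 3 passes: [2, 19, 72, 73, 79, 87, 96]


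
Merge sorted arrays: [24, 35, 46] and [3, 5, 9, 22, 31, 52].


Take 3 from B
Take 5 from B
Take 9 from B
Take 22 from B
Take 24 from A
Take 31 from B
Take 35 from A
Take 46 from A

Merged: [3, 5, 9, 22, 24, 31, 35, 46, 52]


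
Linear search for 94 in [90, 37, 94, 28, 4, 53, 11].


i=0: 90!=94
i=1: 37!=94
i=2: 94==94 found!

Found at 2, 3 comps


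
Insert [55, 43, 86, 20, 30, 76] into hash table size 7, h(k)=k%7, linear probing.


Insert 55: h=6 -> slot 6
Insert 43: h=1 -> slot 1
Insert 86: h=2 -> slot 2
Insert 20: h=6, 1 probes -> slot 0
Insert 30: h=2, 1 probes -> slot 3
Insert 76: h=6, 5 probes -> slot 4

Table: [20, 43, 86, 30, 76, None, 55]


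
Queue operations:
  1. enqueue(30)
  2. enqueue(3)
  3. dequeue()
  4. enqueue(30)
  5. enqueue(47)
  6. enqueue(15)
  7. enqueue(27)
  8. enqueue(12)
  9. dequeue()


enqueue(30) -> [30]
enqueue(3) -> [30, 3]
dequeue()->30, [3]
enqueue(30) -> [3, 30]
enqueue(47) -> [3, 30, 47]
enqueue(15) -> [3, 30, 47, 15]
enqueue(27) -> [3, 30, 47, 15, 27]
enqueue(12) -> [3, 30, 47, 15, 27, 12]
dequeue()->3, [30, 47, 15, 27, 12]

Final queue: [30, 47, 15, 27, 12]


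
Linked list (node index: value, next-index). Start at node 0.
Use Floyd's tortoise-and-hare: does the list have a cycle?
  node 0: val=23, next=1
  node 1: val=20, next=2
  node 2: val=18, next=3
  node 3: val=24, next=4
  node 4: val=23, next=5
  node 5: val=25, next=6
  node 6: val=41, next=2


Floyd's tortoise (slow, +1) and hare (fast, +2):
  init: slow=0, fast=0
  step 1: slow=1, fast=2
  step 2: slow=2, fast=4
  step 3: slow=3, fast=6
  step 4: slow=4, fast=3
  step 5: slow=5, fast=5
  slow == fast at node 5: cycle detected

Cycle: yes


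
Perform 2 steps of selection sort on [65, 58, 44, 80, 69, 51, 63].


Initial: [65, 58, 44, 80, 69, 51, 63]
Step 1: min=44 at 2
  Swap: [44, 58, 65, 80, 69, 51, 63]
Step 2: min=51 at 5
  Swap: [44, 51, 65, 80, 69, 58, 63]

After 2 steps: [44, 51, 65, 80, 69, 58, 63]


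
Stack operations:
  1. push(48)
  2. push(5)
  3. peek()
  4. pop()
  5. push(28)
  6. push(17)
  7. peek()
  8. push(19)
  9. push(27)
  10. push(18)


push(48) -> [48]
push(5) -> [48, 5]
peek()->5
pop()->5, [48]
push(28) -> [48, 28]
push(17) -> [48, 28, 17]
peek()->17
push(19) -> [48, 28, 17, 19]
push(27) -> [48, 28, 17, 19, 27]
push(18) -> [48, 28, 17, 19, 27, 18]

Final stack: [48, 28, 17, 19, 27, 18]


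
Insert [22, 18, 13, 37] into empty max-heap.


Insert 22: [22]
Insert 18: [22, 18]
Insert 13: [22, 18, 13]
Insert 37: [37, 22, 13, 18]

Final heap: [37, 22, 13, 18]


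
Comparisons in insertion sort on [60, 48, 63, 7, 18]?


Algorithm: insertion sort
Input: [60, 48, 63, 7, 18]
Sorted: [7, 18, 48, 60, 63]

9


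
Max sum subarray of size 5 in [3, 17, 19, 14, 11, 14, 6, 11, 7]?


[0:5]: 64
[1:6]: 75
[2:7]: 64
[3:8]: 56
[4:9]: 49

Max: 75 at [1:6]


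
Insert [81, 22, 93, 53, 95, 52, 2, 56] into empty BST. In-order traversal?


Insert 81: root
Insert 22: L from 81
Insert 93: R from 81
Insert 53: L from 81 -> R from 22
Insert 95: R from 81 -> R from 93
Insert 52: L from 81 -> R from 22 -> L from 53
Insert 2: L from 81 -> L from 22
Insert 56: L from 81 -> R from 22 -> R from 53

In-order: [2, 22, 52, 53, 56, 81, 93, 95]


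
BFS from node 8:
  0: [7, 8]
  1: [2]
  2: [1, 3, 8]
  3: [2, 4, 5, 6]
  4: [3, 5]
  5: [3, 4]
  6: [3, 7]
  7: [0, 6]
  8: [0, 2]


Visit 8, enqueue [0, 2]
Visit 0, enqueue [7]
Visit 2, enqueue [1, 3]
Visit 7, enqueue [6]
Visit 1, enqueue []
Visit 3, enqueue [4, 5]
Visit 6, enqueue []
Visit 4, enqueue []
Visit 5, enqueue []

BFS order: [8, 0, 2, 7, 1, 3, 6, 4, 5]


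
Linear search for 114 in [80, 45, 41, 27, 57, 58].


i=0: 80!=114
i=1: 45!=114
i=2: 41!=114
i=3: 27!=114
i=4: 57!=114
i=5: 58!=114

Not found, 6 comps


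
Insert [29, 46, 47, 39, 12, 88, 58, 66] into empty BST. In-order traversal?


Insert 29: root
Insert 46: R from 29
Insert 47: R from 29 -> R from 46
Insert 39: R from 29 -> L from 46
Insert 12: L from 29
Insert 88: R from 29 -> R from 46 -> R from 47
Insert 58: R from 29 -> R from 46 -> R from 47 -> L from 88
Insert 66: R from 29 -> R from 46 -> R from 47 -> L from 88 -> R from 58

In-order: [12, 29, 39, 46, 47, 58, 66, 88]


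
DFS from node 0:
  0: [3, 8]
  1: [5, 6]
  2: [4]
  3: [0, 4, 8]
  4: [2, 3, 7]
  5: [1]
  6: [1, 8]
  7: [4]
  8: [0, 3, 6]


Visit 0, push [8, 3]
Visit 3, push [8, 4]
Visit 4, push [7, 2]
Visit 2, push []
Visit 7, push []
Visit 8, push [6]
Visit 6, push [1]
Visit 1, push [5]
Visit 5, push []

DFS order: [0, 3, 4, 2, 7, 8, 6, 1, 5]


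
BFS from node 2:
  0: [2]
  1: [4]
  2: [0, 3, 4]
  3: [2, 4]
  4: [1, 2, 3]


Visit 2, enqueue [0, 3, 4]
Visit 0, enqueue []
Visit 3, enqueue []
Visit 4, enqueue [1]
Visit 1, enqueue []

BFS order: [2, 0, 3, 4, 1]


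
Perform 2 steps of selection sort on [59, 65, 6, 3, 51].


Initial: [59, 65, 6, 3, 51]
Step 1: min=3 at 3
  Swap: [3, 65, 6, 59, 51]
Step 2: min=6 at 2
  Swap: [3, 6, 65, 59, 51]

After 2 steps: [3, 6, 65, 59, 51]


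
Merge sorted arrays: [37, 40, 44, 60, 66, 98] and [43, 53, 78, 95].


Take 37 from A
Take 40 from A
Take 43 from B
Take 44 from A
Take 53 from B
Take 60 from A
Take 66 from A
Take 78 from B
Take 95 from B

Merged: [37, 40, 43, 44, 53, 60, 66, 78, 95, 98]


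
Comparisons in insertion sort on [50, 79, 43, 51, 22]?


Algorithm: insertion sort
Input: [50, 79, 43, 51, 22]
Sorted: [22, 43, 50, 51, 79]

9


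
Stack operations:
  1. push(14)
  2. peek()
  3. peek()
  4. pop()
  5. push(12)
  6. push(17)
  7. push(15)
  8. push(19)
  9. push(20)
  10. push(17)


push(14) -> [14]
peek()->14
peek()->14
pop()->14, []
push(12) -> [12]
push(17) -> [12, 17]
push(15) -> [12, 17, 15]
push(19) -> [12, 17, 15, 19]
push(20) -> [12, 17, 15, 19, 20]
push(17) -> [12, 17, 15, 19, 20, 17]

Final stack: [12, 17, 15, 19, 20, 17]


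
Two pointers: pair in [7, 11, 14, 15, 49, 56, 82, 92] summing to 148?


lo=0(7)+hi=7(92)=99
lo=1(11)+hi=7(92)=103
lo=2(14)+hi=7(92)=106
lo=3(15)+hi=7(92)=107
lo=4(49)+hi=7(92)=141
lo=5(56)+hi=7(92)=148

Yes: 56+92=148


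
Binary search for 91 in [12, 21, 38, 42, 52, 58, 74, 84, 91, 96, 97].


Step 1: lo=0, hi=10, mid=5, val=58
Step 2: lo=6, hi=10, mid=8, val=91

Found at index 8


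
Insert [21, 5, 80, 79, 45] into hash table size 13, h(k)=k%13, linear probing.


Insert 21: h=8 -> slot 8
Insert 5: h=5 -> slot 5
Insert 80: h=2 -> slot 2
Insert 79: h=1 -> slot 1
Insert 45: h=6 -> slot 6

Table: [None, 79, 80, None, None, 5, 45, None, 21, None, None, None, None]


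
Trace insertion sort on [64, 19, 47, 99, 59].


Initial: [64, 19, 47, 99, 59]
Insert 19: [19, 64, 47, 99, 59]
Insert 47: [19, 47, 64, 99, 59]
Insert 99: [19, 47, 64, 99, 59]
Insert 59: [19, 47, 59, 64, 99]

Sorted: [19, 47, 59, 64, 99]


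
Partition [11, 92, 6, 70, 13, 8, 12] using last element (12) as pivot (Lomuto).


Pivot: 12
  11 <= 12: advance i (no swap)
  6 <= 12: swap -> [11, 6, 92, 70, 13, 8, 12]
  8 <= 12: swap -> [11, 6, 8, 70, 13, 92, 12]
Place pivot at 3: [11, 6, 8, 12, 13, 92, 70]

Partitioned: [11, 6, 8, 12, 13, 92, 70]


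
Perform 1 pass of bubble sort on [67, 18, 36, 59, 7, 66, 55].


Initial: [67, 18, 36, 59, 7, 66, 55]
Pass 1: [18, 36, 59, 7, 66, 55, 67] (6 swaps)

After 1 pass: [18, 36, 59, 7, 66, 55, 67]


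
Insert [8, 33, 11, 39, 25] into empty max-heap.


Insert 8: [8]
Insert 33: [33, 8]
Insert 11: [33, 8, 11]
Insert 39: [39, 33, 11, 8]
Insert 25: [39, 33, 11, 8, 25]

Final heap: [39, 33, 11, 8, 25]


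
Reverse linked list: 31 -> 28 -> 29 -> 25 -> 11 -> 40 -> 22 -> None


Step 1: curr=31, set curr.next=prev(None) | reversed so far: 31
Step 2: curr=28, set curr.next=prev(31) | reversed so far: 28 -> 31
Step 3: curr=29, set curr.next=prev(28) | reversed so far: 29 -> 28 -> 31
Step 4: curr=25, set curr.next=prev(29) | reversed so far: 25 -> 29 -> 28 -> 31
Step 5: curr=11, set curr.next=prev(25) | reversed so far: 11 -> 25 -> 29 -> 28 -> 31
Step 6: curr=40, set curr.next=prev(11) | reversed so far: 40 -> 11 -> 25 -> 29 -> 28 -> 31
Step 7: curr=22, set curr.next=prev(40) | reversed so far: 22 -> 40 -> 11 -> 25 -> 29 -> 28 -> 31

22 -> 40 -> 11 -> 25 -> 29 -> 28 -> 31 -> None


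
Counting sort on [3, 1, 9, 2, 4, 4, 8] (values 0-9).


Input: [3, 1, 9, 2, 4, 4, 8]
Counts: [0, 1, 1, 1, 2, 0, 0, 0, 1, 1]

Sorted: [1, 2, 3, 4, 4, 8, 9]


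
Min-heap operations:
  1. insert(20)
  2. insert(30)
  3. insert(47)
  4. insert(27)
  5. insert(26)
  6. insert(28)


insert(20) -> [20]
insert(30) -> [20, 30]
insert(47) -> [20, 30, 47]
insert(27) -> [20, 27, 47, 30]
insert(26) -> [20, 26, 47, 30, 27]
insert(28) -> [20, 26, 28, 30, 27, 47]

Final heap: [20, 26, 28, 30, 27, 47]


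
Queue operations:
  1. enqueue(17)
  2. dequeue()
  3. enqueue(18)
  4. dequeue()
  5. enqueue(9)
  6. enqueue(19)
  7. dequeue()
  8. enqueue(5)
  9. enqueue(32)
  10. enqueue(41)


enqueue(17) -> [17]
dequeue()->17, []
enqueue(18) -> [18]
dequeue()->18, []
enqueue(9) -> [9]
enqueue(19) -> [9, 19]
dequeue()->9, [19]
enqueue(5) -> [19, 5]
enqueue(32) -> [19, 5, 32]
enqueue(41) -> [19, 5, 32, 41]

Final queue: [19, 5, 32, 41]
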